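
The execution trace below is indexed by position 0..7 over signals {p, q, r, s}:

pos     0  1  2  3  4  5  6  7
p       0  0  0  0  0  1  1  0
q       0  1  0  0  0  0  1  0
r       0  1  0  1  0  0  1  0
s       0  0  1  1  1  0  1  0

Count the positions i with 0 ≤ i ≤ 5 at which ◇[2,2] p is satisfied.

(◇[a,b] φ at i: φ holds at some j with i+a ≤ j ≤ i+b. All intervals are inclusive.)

2

Evaluate at each i in [0,5]:
  i=0: ✗ (none in [2,2])
  i=1: ✗ (none in [3,3])
  i=2: ✗ (none in [4,4])
  i=3: ✓ (witness j=5)
  i=4: ✓ (witness j=6)
  i=5: ✗ (none in [7,7])
Positions where it holds: {3, 4} → 2.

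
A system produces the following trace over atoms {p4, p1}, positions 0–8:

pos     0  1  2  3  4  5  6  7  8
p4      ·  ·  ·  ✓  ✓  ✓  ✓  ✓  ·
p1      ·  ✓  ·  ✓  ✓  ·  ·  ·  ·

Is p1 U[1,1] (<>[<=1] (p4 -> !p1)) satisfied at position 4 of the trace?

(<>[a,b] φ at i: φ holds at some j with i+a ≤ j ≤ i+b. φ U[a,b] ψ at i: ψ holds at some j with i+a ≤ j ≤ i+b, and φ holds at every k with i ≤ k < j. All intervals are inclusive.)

Yes

Need some j in [5,5] with <>[<=1] (p4 -> !p1), and p1 at every k in [4,j-1].
  j=5: <>[<=1] (p4 -> !p1) holds; p1 holds at every k in [4,4] → satisfied.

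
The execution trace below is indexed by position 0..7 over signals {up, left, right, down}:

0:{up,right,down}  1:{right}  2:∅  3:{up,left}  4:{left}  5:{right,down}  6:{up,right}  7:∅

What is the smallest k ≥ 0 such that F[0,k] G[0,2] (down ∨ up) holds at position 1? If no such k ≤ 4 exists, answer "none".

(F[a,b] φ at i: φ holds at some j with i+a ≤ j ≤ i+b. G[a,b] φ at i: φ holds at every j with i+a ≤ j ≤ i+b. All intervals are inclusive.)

none

Scan j = 1,2,… for G[0,2] (down ∨ up):
  j=1: fails
  j=2: fails
  j=3: fails
  j=4: fails
  j=5: fails
No j in [1,5] satisfies it → none.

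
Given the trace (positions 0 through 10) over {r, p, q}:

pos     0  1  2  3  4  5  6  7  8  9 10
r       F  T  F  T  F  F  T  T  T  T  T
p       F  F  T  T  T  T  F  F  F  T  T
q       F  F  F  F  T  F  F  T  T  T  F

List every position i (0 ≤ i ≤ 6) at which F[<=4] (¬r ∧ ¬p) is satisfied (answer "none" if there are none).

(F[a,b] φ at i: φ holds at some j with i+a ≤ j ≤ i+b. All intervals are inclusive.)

Evaluate at each i in [0,6]:
  i=0: ✓ (witness j=0)
  i=1: ✗ (none in [1,5])
  i=2: ✗ (none in [2,6])
  i=3: ✗ (none in [3,7])
  i=4: ✗ (none in [4,8])
  i=5: ✗ (none in [5,9])
  i=6: ✗ (none in [6,10])

0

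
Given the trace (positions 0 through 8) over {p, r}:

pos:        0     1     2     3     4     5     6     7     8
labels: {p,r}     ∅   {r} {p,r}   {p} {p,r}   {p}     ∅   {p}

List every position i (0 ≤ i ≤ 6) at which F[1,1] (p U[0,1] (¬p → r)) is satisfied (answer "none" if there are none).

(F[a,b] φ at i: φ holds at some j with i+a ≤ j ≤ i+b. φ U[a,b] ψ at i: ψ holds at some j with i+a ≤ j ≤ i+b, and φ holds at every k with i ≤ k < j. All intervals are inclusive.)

1, 2, 3, 4, 5

Evaluate at each i in [0,6]:
  i=0: ✗ (none in [1,1])
  i=1: ✓ (witness j=2)
  i=2: ✓ (witness j=3)
  i=3: ✓ (witness j=4)
  i=4: ✓ (witness j=5)
  i=5: ✓ (witness j=6)
  i=6: ✗ (none in [7,7])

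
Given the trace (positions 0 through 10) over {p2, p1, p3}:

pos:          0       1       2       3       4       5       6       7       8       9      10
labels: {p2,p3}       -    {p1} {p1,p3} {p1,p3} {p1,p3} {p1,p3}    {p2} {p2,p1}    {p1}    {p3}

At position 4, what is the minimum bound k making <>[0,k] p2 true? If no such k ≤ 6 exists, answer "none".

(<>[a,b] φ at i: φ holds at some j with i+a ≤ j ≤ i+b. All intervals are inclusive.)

Scan j = 4,5,… for p2:
  j=4: fails
  j=5: fails
  j=6: fails
  j=7: holds
First hit at j=7, so smallest k = 7-4 = 3.

3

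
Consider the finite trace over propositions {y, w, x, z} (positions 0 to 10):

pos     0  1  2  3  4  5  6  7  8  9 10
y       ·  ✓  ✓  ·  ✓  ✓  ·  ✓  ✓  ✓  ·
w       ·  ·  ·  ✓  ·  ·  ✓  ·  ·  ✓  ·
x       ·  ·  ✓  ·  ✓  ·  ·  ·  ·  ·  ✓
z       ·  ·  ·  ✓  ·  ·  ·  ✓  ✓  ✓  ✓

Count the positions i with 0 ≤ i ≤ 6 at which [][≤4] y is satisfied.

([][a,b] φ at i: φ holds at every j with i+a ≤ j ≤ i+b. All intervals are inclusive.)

0

Evaluate at each i in [0,6]:
  i=0: ✗ (fails at j=0)
  i=1: ✗ (fails at j=3)
  i=2: ✗ (fails at j=3)
  i=3: ✗ (fails at j=3)
  i=4: ✗ (fails at j=6)
  i=5: ✗ (fails at j=6)
  i=6: ✗ (fails at j=6)
Positions where it holds: {} → 0.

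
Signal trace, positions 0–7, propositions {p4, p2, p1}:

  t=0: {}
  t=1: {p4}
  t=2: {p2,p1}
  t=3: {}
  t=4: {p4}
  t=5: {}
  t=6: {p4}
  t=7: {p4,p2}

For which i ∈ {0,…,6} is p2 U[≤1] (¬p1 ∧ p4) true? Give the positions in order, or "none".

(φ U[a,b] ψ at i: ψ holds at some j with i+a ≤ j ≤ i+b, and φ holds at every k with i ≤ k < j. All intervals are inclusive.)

1, 4, 6

Evaluate at each i in [0,6]:
  i=0: ✗ (lhs fails at k=0 before rhs at j=1)
  i=1: ✓ (rhs at j=1)
  i=2: ✗ (no rhs in [2,3])
  i=3: ✗ (lhs fails at k=3 before rhs at j=4)
  i=4: ✓ (rhs at j=4)
  i=5: ✗ (lhs fails at k=5 before rhs at j=6)
  i=6: ✓ (rhs at j=6)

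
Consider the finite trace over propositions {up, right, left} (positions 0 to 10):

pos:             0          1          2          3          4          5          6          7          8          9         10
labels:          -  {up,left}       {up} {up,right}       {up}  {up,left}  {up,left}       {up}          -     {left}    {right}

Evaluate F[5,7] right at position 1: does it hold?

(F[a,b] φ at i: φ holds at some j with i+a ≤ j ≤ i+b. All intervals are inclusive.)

Check right at each j in [6,8]:
  j=6: false
  j=7: false
  j=8: false
No position in the window satisfies it → formula fails.

False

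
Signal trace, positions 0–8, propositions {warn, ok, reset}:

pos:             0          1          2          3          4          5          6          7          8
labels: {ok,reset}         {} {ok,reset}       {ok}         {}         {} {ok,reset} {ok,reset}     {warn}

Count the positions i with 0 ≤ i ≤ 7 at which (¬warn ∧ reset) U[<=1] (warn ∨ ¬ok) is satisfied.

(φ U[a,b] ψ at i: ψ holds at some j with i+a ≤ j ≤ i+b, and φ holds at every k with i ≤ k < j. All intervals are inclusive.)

5

Evaluate at each i in [0,7]:
  i=0: ✓ (rhs at j=1; lhs holds on [0,0])
  i=1: ✓ (rhs at j=1)
  i=2: ✗ (no rhs in [2,3])
  i=3: ✗ (lhs fails at k=3 before rhs at j=4)
  i=4: ✓ (rhs at j=4)
  i=5: ✓ (rhs at j=5)
  i=6: ✗ (no rhs in [6,7])
  i=7: ✓ (rhs at j=8; lhs holds on [7,7])
Positions where it holds: {0, 1, 4, 5, 7} → 5.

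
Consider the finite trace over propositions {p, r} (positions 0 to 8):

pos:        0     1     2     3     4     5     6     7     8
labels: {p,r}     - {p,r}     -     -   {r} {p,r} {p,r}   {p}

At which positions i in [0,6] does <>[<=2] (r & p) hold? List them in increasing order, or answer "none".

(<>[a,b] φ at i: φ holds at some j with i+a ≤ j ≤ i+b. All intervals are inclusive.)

0, 1, 2, 4, 5, 6

Evaluate at each i in [0,6]:
  i=0: ✓ (witness j=0)
  i=1: ✓ (witness j=2)
  i=2: ✓ (witness j=2)
  i=3: ✗ (none in [3,5])
  i=4: ✓ (witness j=6)
  i=5: ✓ (witness j=6)
  i=6: ✓ (witness j=6)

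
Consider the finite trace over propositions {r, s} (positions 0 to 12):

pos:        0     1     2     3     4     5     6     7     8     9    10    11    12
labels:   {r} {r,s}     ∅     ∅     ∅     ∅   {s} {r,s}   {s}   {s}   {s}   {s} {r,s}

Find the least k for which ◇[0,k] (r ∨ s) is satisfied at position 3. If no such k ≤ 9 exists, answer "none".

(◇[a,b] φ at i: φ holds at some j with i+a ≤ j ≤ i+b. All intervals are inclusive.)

3

Scan j = 3,4,… for (r ∨ s):
  j=3: fails
  j=4: fails
  j=5: fails
  j=6: holds
First hit at j=6, so smallest k = 6-3 = 3.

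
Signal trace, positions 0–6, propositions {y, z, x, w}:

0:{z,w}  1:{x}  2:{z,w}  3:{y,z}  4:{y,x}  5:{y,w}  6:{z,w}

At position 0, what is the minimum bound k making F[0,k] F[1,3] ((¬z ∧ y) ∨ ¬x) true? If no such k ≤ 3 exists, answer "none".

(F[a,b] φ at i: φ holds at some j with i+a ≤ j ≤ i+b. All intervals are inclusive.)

0

Scan j = 0,1,… for F[1,3] ((¬z ∧ y) ∨ ¬x):
  j=0: holds
First hit at j=0, so smallest k = 0-0 = 0.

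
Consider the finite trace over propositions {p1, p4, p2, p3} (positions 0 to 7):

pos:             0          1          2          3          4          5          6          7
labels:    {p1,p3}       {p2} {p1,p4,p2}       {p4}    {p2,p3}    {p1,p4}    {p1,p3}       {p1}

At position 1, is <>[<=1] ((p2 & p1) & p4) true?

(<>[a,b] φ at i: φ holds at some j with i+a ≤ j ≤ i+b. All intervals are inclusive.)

Yes

Check ((p2 & p1) & p4) at each j in [1,2]:
  j=1: false
  j=2: true
Found at j=2 → formula holds.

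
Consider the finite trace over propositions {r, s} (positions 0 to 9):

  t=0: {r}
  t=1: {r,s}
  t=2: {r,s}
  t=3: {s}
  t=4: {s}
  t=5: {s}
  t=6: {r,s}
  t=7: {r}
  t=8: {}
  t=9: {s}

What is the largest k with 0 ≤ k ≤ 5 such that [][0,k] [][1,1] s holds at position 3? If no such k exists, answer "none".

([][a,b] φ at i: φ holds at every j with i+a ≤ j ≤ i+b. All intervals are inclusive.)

[][1,1] s must hold from j=3 onward; find where it first fails.
  j=3: holds
  j=4: holds
  j=5: holds
  j=6: fails
Holds on [3,5], so largest k = 2.

2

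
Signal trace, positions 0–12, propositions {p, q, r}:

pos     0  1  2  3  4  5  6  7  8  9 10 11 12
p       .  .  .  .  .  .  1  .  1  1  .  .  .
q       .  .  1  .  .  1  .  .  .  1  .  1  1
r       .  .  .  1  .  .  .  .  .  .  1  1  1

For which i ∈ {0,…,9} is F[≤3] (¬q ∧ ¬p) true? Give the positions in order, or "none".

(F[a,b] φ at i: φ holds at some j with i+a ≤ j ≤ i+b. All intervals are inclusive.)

0, 1, 2, 3, 4, 5, 6, 7, 8, 9

Evaluate at each i in [0,9]:
  i=0: ✓ (witness j=0)
  i=1: ✓ (witness j=1)
  i=2: ✓ (witness j=3)
  i=3: ✓ (witness j=3)
  i=4: ✓ (witness j=4)
  i=5: ✓ (witness j=7)
  i=6: ✓ (witness j=7)
  i=7: ✓ (witness j=7)
  i=8: ✓ (witness j=10)
  i=9: ✓ (witness j=10)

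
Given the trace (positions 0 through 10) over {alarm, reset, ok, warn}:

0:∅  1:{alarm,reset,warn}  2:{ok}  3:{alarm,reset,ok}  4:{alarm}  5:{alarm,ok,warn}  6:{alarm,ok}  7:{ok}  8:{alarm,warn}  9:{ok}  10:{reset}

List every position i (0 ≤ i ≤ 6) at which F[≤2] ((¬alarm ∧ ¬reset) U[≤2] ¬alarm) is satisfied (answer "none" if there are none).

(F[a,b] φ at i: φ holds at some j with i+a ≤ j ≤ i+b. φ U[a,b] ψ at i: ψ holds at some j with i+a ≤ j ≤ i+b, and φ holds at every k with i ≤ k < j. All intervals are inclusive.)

0, 1, 2, 5, 6

Evaluate at each i in [0,6]:
  i=0: ✓ (witness j=0)
  i=1: ✓ (witness j=2)
  i=2: ✓ (witness j=2)
  i=3: ✗ (none in [3,5])
  i=4: ✗ (none in [4,6])
  i=5: ✓ (witness j=7)
  i=6: ✓ (witness j=7)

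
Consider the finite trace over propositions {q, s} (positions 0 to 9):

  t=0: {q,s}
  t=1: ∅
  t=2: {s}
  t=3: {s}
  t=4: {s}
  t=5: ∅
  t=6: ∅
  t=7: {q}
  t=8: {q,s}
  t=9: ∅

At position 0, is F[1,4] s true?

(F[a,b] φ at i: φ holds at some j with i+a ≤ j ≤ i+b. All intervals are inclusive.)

Check s at each j in [1,4]:
  j=1: false
  j=2: true
  j=3: true
  j=4: true
Found at j=2 → formula holds.

Holds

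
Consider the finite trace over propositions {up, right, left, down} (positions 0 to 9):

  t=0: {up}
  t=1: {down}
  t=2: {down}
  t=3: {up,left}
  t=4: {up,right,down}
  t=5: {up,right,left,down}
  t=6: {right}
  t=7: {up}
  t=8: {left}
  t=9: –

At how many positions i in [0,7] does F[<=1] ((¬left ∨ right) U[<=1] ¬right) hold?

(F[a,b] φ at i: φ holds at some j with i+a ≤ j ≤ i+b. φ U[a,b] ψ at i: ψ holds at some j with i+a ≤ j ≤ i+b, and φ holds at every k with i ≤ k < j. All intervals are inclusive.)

7

Evaluate at each i in [0,7]:
  i=0: ✓ (witness j=0)
  i=1: ✓ (witness j=1)
  i=2: ✓ (witness j=2)
  i=3: ✓ (witness j=3)
  i=4: ✗ (none in [4,5])
  i=5: ✓ (witness j=6)
  i=6: ✓ (witness j=6)
  i=7: ✓ (witness j=7)
Positions where it holds: {0, 1, 2, 3, 5, 6, 7} → 7.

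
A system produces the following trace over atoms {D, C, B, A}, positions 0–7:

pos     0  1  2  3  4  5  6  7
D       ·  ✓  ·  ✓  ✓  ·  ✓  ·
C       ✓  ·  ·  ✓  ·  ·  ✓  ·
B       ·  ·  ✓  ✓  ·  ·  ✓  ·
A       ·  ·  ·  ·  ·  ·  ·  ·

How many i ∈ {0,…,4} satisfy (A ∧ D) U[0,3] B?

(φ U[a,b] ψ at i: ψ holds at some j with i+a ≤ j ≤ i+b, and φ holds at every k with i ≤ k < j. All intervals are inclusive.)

Evaluate at each i in [0,4]:
  i=0: ✗ (lhs fails at k=0 before rhs at j=2)
  i=1: ✗ (lhs fails at k=1 before rhs at j=2)
  i=2: ✓ (rhs at j=2)
  i=3: ✓ (rhs at j=3)
  i=4: ✗ (lhs fails at k=4 before rhs at j=6)
Positions where it holds: {2, 3} → 2.

2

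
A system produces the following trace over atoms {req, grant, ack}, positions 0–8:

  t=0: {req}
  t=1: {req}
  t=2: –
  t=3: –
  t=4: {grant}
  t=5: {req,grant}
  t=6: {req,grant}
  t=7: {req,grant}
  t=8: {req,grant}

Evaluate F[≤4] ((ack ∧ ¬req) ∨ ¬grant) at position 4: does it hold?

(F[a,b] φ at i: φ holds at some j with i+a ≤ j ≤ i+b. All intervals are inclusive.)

No

Check ((ack ∧ ¬req) ∨ ¬grant) at each j in [4,8]:
  j=4: false
  j=5: false
  j=6: false
  j=7: false
  j=8: false
No position in the window satisfies it → formula fails.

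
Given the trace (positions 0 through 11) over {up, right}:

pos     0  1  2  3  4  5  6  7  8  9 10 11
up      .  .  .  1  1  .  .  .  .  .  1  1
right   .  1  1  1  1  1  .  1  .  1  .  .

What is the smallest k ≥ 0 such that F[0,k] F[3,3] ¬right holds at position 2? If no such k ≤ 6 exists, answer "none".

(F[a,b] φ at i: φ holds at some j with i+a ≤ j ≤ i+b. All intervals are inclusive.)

1

Scan j = 2,3,… for F[3,3] ¬right:
  j=2: fails
  j=3: holds
First hit at j=3, so smallest k = 3-2 = 1.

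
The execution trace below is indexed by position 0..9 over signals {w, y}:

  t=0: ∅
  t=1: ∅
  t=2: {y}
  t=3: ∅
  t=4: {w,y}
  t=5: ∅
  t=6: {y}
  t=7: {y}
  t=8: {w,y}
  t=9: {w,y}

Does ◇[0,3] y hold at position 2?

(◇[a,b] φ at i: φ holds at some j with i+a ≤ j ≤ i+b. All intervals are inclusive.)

Check y at each j in [2,5]:
  j=2: true
  j=3: false
  j=4: true
  j=5: false
Found at j=2 → formula holds.

Holds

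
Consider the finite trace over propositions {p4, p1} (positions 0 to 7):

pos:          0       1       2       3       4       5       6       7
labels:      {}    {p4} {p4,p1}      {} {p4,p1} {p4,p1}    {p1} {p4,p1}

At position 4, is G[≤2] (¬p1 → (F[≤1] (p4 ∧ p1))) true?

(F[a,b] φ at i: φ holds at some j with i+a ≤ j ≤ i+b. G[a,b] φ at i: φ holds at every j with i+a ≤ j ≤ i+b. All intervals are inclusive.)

Holds

Check (¬p1 → (F[≤1] (p4 ∧ p1))) at every j in [4,6]:
  j=4: antecedent false → ✓
  j=5: antecedent false → ✓
  j=6: antecedent false → ✓
All positions satisfy it → formula holds.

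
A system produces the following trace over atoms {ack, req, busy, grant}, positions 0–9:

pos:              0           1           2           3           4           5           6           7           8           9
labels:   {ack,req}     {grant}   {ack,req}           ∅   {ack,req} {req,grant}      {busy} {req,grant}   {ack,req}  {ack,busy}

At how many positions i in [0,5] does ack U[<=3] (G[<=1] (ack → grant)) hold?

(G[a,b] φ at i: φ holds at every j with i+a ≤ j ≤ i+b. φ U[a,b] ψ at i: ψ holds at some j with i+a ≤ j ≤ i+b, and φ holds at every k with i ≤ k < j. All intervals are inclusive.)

Evaluate at each i in [0,5]:
  i=0: ✗ (no rhs in [0,3])
  i=1: ✗ (no rhs in [1,4])
  i=2: ✗ (lhs fails at k=3 before rhs at j=5)
  i=3: ✗ (lhs fails at k=3 before rhs at j=5)
  i=4: ✓ (rhs at j=5; lhs holds on [4,4])
  i=5: ✓ (rhs at j=5)
Positions where it holds: {4, 5} → 2.

2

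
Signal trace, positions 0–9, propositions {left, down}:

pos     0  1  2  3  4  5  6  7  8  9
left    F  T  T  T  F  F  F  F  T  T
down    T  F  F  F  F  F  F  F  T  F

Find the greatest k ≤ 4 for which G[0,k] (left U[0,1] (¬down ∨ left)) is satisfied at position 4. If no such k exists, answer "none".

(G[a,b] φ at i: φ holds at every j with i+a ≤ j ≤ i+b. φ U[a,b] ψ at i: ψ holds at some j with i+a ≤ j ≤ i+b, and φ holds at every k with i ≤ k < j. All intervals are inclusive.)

(left U[0,1] (¬down ∨ left)) must hold from j=4 onward; find where it first fails.
  j=4: holds
  j=5: holds
  j=6: holds
  j=7: holds
  j=8: holds
Holds through j=8; largest k = 4.

4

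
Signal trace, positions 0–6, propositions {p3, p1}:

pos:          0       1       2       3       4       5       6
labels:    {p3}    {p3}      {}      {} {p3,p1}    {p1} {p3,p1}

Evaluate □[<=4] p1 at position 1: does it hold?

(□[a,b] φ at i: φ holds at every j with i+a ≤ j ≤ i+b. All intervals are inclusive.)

False

Check p1 at every j in [1,5]:
  j=1: false
  j=2: false
  j=3: false
  j=4: true
  j=5: true
Fails at j=1 → formula fails.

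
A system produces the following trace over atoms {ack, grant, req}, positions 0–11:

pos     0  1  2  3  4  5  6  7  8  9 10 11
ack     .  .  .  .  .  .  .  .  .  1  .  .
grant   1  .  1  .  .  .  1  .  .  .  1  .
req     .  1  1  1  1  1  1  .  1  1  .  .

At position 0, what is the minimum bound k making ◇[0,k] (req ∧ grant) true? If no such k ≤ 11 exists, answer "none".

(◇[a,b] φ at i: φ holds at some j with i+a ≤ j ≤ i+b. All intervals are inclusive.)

2

Scan j = 0,1,… for (req ∧ grant):
  j=0: fails
  j=1: fails
  j=2: holds
First hit at j=2, so smallest k = 2-0 = 2.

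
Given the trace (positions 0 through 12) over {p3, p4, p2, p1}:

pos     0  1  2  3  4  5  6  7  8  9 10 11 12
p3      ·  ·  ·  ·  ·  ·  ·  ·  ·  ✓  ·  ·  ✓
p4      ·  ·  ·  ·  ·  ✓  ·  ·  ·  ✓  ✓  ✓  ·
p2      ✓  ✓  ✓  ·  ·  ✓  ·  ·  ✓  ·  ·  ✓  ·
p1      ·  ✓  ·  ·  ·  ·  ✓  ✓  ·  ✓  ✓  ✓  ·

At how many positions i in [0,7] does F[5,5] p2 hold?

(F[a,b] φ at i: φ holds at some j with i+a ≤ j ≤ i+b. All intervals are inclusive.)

Evaluate at each i in [0,7]:
  i=0: ✓ (witness j=5)
  i=1: ✗ (none in [6,6])
  i=2: ✗ (none in [7,7])
  i=3: ✓ (witness j=8)
  i=4: ✗ (none in [9,9])
  i=5: ✗ (none in [10,10])
  i=6: ✓ (witness j=11)
  i=7: ✗ (none in [12,12])
Positions where it holds: {0, 3, 6} → 3.

3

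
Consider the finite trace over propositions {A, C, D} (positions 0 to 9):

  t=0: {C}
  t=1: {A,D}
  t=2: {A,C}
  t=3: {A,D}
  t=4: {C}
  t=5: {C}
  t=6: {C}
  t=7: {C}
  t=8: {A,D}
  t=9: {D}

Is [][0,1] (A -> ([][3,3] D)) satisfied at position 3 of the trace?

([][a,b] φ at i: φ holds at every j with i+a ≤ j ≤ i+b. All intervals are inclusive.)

Check (A -> ([][3,3] D)) at every j in [3,4]:
  j=3: antecedent true; consequent fails at 6 → ✗
  j=4: antecedent false → ✓
Fails at j=3 → formula fails.

No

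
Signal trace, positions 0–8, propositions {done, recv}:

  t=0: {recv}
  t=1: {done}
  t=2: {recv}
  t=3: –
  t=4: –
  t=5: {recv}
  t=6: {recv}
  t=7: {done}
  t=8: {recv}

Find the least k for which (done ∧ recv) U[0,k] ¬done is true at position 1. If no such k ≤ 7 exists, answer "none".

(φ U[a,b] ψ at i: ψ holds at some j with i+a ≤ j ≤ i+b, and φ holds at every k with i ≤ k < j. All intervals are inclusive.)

Need earliest j ≥ 1 with ¬done, and (done ∧ recv) at every k in [1,j-1].
  j=1: rhs fails.
  j=2: rhs holds but lhs fails at k=1.
  j=3: rhs holds but lhs fails at k=1.
  j=4: rhs holds but lhs fails at k=1.
  j=5: rhs holds but lhs fails at k=1.
  j=6: rhs holds but lhs fails at k=1.
  j=7: rhs fails.
  j=8: rhs holds but lhs fails at k=1.
No witness within the range → none.

none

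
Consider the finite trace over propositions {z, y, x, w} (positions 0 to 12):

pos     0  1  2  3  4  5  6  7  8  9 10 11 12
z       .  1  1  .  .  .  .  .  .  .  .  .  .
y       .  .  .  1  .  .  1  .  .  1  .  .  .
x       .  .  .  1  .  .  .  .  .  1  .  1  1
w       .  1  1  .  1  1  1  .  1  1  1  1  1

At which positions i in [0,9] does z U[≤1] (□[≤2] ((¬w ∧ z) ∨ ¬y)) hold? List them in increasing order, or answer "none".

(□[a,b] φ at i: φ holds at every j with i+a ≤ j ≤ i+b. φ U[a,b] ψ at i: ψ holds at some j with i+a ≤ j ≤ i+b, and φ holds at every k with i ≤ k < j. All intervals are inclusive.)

0

Evaluate at each i in [0,9]:
  i=0: ✓ (rhs at j=0)
  i=1: ✗ (no rhs in [1,2])
  i=2: ✗ (no rhs in [2,3])
  i=3: ✗ (no rhs in [3,4])
  i=4: ✗ (no rhs in [4,5])
  i=5: ✗ (no rhs in [5,6])
  i=6: ✗ (no rhs in [6,7])
  i=7: ✗ (no rhs in [7,8])
  i=8: ✗ (no rhs in [8,9])
  i=9: ✗ (lhs fails at k=9 before rhs at j=10)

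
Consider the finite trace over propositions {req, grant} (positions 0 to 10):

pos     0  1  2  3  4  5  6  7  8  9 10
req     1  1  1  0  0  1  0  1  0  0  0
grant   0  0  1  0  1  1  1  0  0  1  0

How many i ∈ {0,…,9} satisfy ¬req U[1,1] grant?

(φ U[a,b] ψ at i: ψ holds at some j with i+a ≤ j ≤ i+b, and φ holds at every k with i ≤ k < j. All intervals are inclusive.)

Evaluate at each i in [0,9]:
  i=0: ✗ (no rhs in [1,1])
  i=1: ✗ (lhs fails at k=1 before rhs at j=2)
  i=2: ✗ (no rhs in [3,3])
  i=3: ✓ (rhs at j=4; lhs holds on [3,3])
  i=4: ✓ (rhs at j=5; lhs holds on [4,4])
  i=5: ✗ (lhs fails at k=5 before rhs at j=6)
  i=6: ✗ (no rhs in [7,7])
  i=7: ✗ (no rhs in [8,8])
  i=8: ✓ (rhs at j=9; lhs holds on [8,8])
  i=9: ✗ (no rhs in [10,10])
Positions where it holds: {3, 4, 8} → 3.

3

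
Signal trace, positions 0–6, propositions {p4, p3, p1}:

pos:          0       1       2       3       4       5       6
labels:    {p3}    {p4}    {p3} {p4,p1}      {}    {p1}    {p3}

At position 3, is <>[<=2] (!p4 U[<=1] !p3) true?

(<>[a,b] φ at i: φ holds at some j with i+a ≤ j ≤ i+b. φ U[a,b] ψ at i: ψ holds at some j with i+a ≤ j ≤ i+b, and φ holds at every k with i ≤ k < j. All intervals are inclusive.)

Holds

Check (!p4 U[<=1] !p3) at each j in [3,5]:
  j=3: holds
  j=4: holds
  j=5: holds
Found at j=3 → formula holds.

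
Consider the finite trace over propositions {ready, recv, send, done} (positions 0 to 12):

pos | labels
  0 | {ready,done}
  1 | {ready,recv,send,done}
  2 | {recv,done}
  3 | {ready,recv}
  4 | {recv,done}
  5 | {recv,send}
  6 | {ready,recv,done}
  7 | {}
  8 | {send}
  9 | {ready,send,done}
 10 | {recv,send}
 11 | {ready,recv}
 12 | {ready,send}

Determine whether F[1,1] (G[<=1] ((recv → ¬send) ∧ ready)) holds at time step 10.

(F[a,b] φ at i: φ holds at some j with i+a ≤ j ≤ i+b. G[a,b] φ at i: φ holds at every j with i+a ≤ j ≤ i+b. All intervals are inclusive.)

Check G[<=1] ((recv → ¬send) ∧ ready) at each j in [11,11]:
  j=11: holds on [11,12]
Found at j=11 → formula holds.

True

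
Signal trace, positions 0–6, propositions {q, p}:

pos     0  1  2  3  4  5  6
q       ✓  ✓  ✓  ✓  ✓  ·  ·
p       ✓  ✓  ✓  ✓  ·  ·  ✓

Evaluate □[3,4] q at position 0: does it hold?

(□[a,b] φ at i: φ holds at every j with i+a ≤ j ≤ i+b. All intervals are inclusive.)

Check q at every j in [3,4]:
  j=3: true
  j=4: true
All positions satisfy it → formula holds.

Holds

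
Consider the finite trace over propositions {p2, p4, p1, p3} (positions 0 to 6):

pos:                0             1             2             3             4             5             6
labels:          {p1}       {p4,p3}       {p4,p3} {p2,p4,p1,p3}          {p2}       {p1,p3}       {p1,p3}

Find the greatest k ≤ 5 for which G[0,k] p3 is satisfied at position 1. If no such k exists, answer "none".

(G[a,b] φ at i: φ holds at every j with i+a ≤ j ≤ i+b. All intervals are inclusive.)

2

p3 must hold from j=1 onward; find where it first fails.
  j=1: holds
  j=2: holds
  j=3: holds
  j=4: fails
Holds on [1,3], so largest k = 2.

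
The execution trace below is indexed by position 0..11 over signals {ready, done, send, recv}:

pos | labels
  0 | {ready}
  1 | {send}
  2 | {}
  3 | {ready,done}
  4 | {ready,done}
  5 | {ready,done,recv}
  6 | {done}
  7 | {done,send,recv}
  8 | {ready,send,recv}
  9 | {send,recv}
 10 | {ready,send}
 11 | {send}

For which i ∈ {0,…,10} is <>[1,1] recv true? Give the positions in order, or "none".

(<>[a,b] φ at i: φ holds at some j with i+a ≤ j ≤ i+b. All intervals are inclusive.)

4, 6, 7, 8

Evaluate at each i in [0,10]:
  i=0: ✗ (none in [1,1])
  i=1: ✗ (none in [2,2])
  i=2: ✗ (none in [3,3])
  i=3: ✗ (none in [4,4])
  i=4: ✓ (witness j=5)
  i=5: ✗ (none in [6,6])
  i=6: ✓ (witness j=7)
  i=7: ✓ (witness j=8)
  i=8: ✓ (witness j=9)
  i=9: ✗ (none in [10,10])
  i=10: ✗ (none in [11,11])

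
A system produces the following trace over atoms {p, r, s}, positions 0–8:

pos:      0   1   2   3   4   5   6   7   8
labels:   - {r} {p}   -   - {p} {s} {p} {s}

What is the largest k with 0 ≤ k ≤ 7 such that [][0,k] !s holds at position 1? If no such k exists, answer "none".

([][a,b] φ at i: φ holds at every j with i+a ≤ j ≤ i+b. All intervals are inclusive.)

!s must hold from j=1 onward; find where it first fails.
  j=1: holds
  j=2: holds
  j=3: holds
  j=4: holds
  j=5: holds
  j=6: fails
Holds on [1,5], so largest k = 4.

4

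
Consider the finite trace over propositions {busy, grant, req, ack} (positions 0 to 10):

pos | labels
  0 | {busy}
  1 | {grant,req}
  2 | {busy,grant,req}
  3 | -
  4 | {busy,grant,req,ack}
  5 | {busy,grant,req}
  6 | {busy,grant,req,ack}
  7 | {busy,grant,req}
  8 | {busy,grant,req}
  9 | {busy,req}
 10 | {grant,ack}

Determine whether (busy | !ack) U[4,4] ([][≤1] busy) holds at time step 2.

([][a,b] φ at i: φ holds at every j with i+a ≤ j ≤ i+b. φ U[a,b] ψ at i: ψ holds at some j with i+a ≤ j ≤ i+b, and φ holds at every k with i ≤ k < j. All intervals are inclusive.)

Need some j in [6,6] with [][≤1] busy, and (busy | !ack) at every k in [2,j-1].
  j=6: [][≤1] busy holds; (busy | !ack) holds at every k in [2,5] → satisfied.

Holds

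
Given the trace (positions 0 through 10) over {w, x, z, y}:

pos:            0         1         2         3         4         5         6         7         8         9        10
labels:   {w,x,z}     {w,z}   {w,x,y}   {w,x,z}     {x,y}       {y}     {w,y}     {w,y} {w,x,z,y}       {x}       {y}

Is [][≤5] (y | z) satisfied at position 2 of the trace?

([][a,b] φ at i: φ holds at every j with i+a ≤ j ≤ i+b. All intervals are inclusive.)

Check (y | z) at every j in [2,7]:
  j=2: true
  j=3: true
  j=4: true
  j=5: true
  j=6: true
  j=7: true
All positions satisfy it → formula holds.

True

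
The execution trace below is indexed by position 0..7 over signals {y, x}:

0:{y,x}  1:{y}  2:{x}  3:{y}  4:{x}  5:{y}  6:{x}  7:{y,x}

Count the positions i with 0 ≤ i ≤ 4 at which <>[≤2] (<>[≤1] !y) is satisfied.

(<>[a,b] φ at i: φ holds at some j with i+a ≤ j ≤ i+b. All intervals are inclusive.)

5

Evaluate at each i in [0,4]:
  i=0: ✓ (witness j=1)
  i=1: ✓ (witness j=1)
  i=2: ✓ (witness j=2)
  i=3: ✓ (witness j=3)
  i=4: ✓ (witness j=4)
Positions where it holds: {0, 1, 2, 3, 4} → 5.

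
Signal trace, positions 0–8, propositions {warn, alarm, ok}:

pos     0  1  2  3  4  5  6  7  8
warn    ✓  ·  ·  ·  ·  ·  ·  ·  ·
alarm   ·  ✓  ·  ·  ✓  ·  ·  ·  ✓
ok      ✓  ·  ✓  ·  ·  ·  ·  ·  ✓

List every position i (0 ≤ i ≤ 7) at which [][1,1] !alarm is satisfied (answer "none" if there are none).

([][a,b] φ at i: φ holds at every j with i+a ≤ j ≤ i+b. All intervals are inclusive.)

1, 2, 4, 5, 6

Evaluate at each i in [0,7]:
  i=0: ✗ (fails at j=1)
  i=1: ✓ (all of [2,2])
  i=2: ✓ (all of [3,3])
  i=3: ✗ (fails at j=4)
  i=4: ✓ (all of [5,5])
  i=5: ✓ (all of [6,6])
  i=6: ✓ (all of [7,7])
  i=7: ✗ (fails at j=8)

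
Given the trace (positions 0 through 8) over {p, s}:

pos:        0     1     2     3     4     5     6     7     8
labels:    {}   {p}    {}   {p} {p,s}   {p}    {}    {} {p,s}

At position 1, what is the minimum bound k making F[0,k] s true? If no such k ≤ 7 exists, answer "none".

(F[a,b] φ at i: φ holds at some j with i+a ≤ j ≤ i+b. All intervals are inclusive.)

3

Scan j = 1,2,… for s:
  j=1: fails
  j=2: fails
  j=3: fails
  j=4: holds
First hit at j=4, so smallest k = 4-1 = 3.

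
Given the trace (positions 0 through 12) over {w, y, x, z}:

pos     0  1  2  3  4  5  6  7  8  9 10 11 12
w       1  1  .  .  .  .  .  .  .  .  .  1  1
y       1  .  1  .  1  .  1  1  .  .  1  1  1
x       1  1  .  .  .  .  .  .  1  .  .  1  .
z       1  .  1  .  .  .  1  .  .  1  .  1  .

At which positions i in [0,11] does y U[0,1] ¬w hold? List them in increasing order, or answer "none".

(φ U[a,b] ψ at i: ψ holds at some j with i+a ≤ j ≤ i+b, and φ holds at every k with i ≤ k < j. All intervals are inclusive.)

Evaluate at each i in [0,11]:
  i=0: ✗ (no rhs in [0,1])
  i=1: ✗ (lhs fails at k=1 before rhs at j=2)
  i=2: ✓ (rhs at j=2)
  i=3: ✓ (rhs at j=3)
  i=4: ✓ (rhs at j=4)
  i=5: ✓ (rhs at j=5)
  i=6: ✓ (rhs at j=6)
  i=7: ✓ (rhs at j=7)
  i=8: ✓ (rhs at j=8)
  i=9: ✓ (rhs at j=9)
  i=10: ✓ (rhs at j=10)
  i=11: ✗ (no rhs in [11,12])

2, 3, 4, 5, 6, 7, 8, 9, 10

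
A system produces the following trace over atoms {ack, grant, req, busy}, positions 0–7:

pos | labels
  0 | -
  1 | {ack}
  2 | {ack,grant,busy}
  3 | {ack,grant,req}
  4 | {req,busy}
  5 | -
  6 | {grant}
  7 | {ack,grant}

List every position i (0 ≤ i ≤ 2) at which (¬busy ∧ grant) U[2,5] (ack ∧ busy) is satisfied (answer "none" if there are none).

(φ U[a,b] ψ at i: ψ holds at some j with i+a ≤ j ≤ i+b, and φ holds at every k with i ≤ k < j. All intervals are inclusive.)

none

Evaluate at each i in [0,2]:
  i=0: ✗ (lhs fails at k=0 before rhs at j=2)
  i=1: ✗ (no rhs in [3,6])
  i=2: ✗ (no rhs in [4,7])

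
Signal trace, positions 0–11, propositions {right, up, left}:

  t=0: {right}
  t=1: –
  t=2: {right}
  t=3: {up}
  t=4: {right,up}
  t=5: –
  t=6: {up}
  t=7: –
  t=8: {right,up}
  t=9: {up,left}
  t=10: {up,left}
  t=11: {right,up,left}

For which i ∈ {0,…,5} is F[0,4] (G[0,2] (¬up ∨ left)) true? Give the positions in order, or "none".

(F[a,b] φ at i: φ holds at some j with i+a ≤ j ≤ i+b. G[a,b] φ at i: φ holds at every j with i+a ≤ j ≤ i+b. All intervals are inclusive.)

0, 5

Evaluate at each i in [0,5]:
  i=0: ✓ (witness j=0)
  i=1: ✗ (none in [1,5])
  i=2: ✗ (none in [2,6])
  i=3: ✗ (none in [3,7])
  i=4: ✗ (none in [4,8])
  i=5: ✓ (witness j=9)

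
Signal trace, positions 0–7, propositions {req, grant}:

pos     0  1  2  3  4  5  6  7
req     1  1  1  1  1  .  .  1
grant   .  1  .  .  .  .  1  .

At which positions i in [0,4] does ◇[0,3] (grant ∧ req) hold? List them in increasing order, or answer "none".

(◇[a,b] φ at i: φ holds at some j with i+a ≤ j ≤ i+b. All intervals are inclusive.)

0, 1

Evaluate at each i in [0,4]:
  i=0: ✓ (witness j=1)
  i=1: ✓ (witness j=1)
  i=2: ✗ (none in [2,5])
  i=3: ✗ (none in [3,6])
  i=4: ✗ (none in [4,7])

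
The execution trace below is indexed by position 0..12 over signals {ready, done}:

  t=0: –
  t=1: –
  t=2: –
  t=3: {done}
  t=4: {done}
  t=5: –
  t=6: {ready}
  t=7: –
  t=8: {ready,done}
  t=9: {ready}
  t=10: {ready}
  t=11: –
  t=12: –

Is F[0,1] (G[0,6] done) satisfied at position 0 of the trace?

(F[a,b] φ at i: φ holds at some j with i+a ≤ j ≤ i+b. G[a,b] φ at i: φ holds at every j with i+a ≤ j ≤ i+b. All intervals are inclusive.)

No

Check G[0,6] done at each j in [0,1]:
  j=0: fails at 0
  j=1: fails at 1
No position in the window satisfies it → formula fails.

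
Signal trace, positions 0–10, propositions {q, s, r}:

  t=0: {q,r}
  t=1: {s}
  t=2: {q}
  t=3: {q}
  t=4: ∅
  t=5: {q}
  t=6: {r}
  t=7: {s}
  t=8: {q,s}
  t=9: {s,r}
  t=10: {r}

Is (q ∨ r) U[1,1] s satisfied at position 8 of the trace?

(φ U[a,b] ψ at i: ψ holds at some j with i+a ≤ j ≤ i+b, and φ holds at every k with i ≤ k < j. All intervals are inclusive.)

Holds

Need some j in [9,9] with s, and (q ∨ r) at every k in [8,j-1].
  j=9: s holds; (q ∨ r) holds at every k in [8,8] → satisfied.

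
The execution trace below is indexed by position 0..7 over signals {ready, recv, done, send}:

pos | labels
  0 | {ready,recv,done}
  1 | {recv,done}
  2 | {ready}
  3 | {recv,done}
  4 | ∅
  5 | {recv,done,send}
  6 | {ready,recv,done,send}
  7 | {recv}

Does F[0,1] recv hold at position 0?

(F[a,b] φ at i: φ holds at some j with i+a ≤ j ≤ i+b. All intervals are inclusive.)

Yes

Check recv at each j in [0,1]:
  j=0: true
  j=1: true
Found at j=0 → formula holds.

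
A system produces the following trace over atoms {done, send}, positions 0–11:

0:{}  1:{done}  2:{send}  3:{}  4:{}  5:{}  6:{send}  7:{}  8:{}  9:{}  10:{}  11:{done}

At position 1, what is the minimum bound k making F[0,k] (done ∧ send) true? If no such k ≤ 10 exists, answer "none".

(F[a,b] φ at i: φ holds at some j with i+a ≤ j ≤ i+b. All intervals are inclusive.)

none

Scan j = 1,2,… for (done ∧ send):
  j=1: fails
  j=2: fails
  j=3: fails
  j=4: fails
  j=5: fails
  j=6: fails
  j=7: fails
  j=8: fails
  j=9: fails
  j=10: fails
  j=11: fails
No j in [1,11] satisfies it → none.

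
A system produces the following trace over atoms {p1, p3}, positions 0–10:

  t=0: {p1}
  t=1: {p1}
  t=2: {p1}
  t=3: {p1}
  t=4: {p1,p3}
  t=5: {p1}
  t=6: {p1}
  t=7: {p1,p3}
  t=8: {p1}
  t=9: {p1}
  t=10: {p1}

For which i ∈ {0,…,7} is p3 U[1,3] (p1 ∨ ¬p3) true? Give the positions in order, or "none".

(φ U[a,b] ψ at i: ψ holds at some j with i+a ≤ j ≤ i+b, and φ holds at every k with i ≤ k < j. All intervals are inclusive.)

4, 7

Evaluate at each i in [0,7]:
  i=0: ✗ (lhs fails at k=0 before rhs at j=1)
  i=1: ✗ (lhs fails at k=1 before rhs at j=2)
  i=2: ✗ (lhs fails at k=2 before rhs at j=3)
  i=3: ✗ (lhs fails at k=3 before rhs at j=4)
  i=4: ✓ (rhs at j=5; lhs holds on [4,4])
  i=5: ✗ (lhs fails at k=5 before rhs at j=6)
  i=6: ✗ (lhs fails at k=6 before rhs at j=7)
  i=7: ✓ (rhs at j=8; lhs holds on [7,7])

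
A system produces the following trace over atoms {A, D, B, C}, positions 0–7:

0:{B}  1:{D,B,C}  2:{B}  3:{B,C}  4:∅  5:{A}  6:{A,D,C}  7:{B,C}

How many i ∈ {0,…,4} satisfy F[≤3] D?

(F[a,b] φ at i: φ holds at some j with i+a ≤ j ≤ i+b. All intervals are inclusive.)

Evaluate at each i in [0,4]:
  i=0: ✓ (witness j=1)
  i=1: ✓ (witness j=1)
  i=2: ✗ (none in [2,5])
  i=3: ✓ (witness j=6)
  i=4: ✓ (witness j=6)
Positions where it holds: {0, 1, 3, 4} → 4.

4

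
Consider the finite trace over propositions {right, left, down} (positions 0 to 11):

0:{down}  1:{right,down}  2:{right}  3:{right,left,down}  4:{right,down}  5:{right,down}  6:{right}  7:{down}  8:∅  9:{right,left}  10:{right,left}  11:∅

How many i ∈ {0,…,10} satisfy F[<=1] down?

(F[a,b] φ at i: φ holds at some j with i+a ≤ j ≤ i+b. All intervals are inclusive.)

8

Evaluate at each i in [0,10]:
  i=0: ✓ (witness j=0)
  i=1: ✓ (witness j=1)
  i=2: ✓ (witness j=3)
  i=3: ✓ (witness j=3)
  i=4: ✓ (witness j=4)
  i=5: ✓ (witness j=5)
  i=6: ✓ (witness j=7)
  i=7: ✓ (witness j=7)
  i=8: ✗ (none in [8,9])
  i=9: ✗ (none in [9,10])
  i=10: ✗ (none in [10,11])
Positions where it holds: {0, 1, 2, 3, 4, 5, 6, 7} → 8.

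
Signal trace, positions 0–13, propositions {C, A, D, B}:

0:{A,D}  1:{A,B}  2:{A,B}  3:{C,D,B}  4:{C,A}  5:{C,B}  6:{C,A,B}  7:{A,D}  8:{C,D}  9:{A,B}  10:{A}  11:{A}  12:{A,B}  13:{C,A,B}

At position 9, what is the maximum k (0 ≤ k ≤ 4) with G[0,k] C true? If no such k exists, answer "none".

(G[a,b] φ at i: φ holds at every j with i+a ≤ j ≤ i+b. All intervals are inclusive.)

none

C must hold from j=9 onward; find where it first fails.
  j=9: fails → no k works.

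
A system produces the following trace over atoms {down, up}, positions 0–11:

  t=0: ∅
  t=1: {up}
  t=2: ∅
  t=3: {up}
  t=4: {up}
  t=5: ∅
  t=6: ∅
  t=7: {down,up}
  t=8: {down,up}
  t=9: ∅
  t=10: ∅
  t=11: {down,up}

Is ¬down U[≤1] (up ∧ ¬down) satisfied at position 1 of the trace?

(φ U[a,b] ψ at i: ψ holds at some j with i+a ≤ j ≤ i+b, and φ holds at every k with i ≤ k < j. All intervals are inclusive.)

Need some j in [1,2] with (up ∧ ¬down), and ¬down at every k in [1,j-1].
  j=1: (up ∧ ¬down) holds; no prefix to check → satisfied.

Yes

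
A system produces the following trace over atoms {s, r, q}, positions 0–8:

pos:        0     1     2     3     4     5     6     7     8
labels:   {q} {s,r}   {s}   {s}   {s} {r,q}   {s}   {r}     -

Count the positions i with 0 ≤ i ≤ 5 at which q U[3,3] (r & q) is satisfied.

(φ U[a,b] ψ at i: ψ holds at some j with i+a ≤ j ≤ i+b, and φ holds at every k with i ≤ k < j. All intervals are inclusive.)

Evaluate at each i in [0,5]:
  i=0: ✗ (no rhs in [3,3])
  i=1: ✗ (no rhs in [4,4])
  i=2: ✗ (lhs fails at k=2 before rhs at j=5)
  i=3: ✗ (no rhs in [6,6])
  i=4: ✗ (no rhs in [7,7])
  i=5: ✗ (no rhs in [8,8])
Positions where it holds: {} → 0.

0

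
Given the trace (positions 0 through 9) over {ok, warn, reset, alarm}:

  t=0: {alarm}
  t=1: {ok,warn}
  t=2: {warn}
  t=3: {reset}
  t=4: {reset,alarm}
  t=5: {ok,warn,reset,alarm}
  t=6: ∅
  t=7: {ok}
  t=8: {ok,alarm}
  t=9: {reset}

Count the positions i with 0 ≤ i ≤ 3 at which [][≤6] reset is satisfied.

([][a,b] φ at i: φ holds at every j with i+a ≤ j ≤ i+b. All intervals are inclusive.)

0

Evaluate at each i in [0,3]:
  i=0: ✗ (fails at j=0)
  i=1: ✗ (fails at j=1)
  i=2: ✗ (fails at j=2)
  i=3: ✗ (fails at j=6)
Positions where it holds: {} → 0.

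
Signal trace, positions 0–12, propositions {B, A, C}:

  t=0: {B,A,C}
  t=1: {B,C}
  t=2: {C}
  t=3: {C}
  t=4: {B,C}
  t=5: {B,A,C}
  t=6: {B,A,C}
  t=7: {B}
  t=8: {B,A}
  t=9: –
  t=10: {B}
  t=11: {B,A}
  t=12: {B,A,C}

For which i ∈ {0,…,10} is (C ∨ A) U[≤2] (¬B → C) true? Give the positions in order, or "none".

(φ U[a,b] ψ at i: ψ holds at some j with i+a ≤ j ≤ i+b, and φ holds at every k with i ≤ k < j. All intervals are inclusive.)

0, 1, 2, 3, 4, 5, 6, 7, 8, 10

Evaluate at each i in [0,10]:
  i=0: ✓ (rhs at j=0)
  i=1: ✓ (rhs at j=1)
  i=2: ✓ (rhs at j=2)
  i=3: ✓ (rhs at j=3)
  i=4: ✓ (rhs at j=4)
  i=5: ✓ (rhs at j=5)
  i=6: ✓ (rhs at j=6)
  i=7: ✓ (rhs at j=7)
  i=8: ✓ (rhs at j=8)
  i=9: ✗ (lhs fails at k=9 before rhs at j=10)
  i=10: ✓ (rhs at j=10)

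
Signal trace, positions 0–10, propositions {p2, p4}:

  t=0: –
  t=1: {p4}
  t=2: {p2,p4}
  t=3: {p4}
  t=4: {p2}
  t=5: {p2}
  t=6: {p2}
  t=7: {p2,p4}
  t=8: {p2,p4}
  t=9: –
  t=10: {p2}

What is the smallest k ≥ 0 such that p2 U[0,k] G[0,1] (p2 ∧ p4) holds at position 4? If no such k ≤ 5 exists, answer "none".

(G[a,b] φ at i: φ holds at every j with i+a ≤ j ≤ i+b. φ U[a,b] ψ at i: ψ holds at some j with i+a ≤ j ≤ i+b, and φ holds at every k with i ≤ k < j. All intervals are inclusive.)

Need earliest j ≥ 4 with G[0,1] (p2 ∧ p4), and p2 at every k in [4,j-1].
  j=4: rhs fails.
  j=5: rhs fails.
  j=6: rhs fails.
  j=7: rhs holds; lhs holds on [4,6]. k = 3.

3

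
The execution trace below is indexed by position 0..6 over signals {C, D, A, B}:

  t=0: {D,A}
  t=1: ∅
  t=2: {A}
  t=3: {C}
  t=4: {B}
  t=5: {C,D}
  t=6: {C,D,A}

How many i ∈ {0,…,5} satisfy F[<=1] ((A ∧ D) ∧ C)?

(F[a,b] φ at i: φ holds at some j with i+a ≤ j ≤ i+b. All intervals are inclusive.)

Evaluate at each i in [0,5]:
  i=0: ✗ (none in [0,1])
  i=1: ✗ (none in [1,2])
  i=2: ✗ (none in [2,3])
  i=3: ✗ (none in [3,4])
  i=4: ✗ (none in [4,5])
  i=5: ✓ (witness j=6)
Positions where it holds: {5} → 1.

1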